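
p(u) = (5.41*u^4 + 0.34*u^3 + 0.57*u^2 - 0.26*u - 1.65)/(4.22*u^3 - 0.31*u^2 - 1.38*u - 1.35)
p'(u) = (-12.66*u^2 + 0.62*u + 1.38)*(5.41*u^4 + 0.34*u^3 + 0.57*u^2 - 0.26*u - 1.65)/(4.22*u^3 - 0.31*u^2 - 1.38*u - 1.35)^2 + (21.64*u^3 + 1.02*u^2 + 1.14*u - 0.26)/(4.22*u^3 - 0.31*u^2 - 1.38*u - 1.35) = (22.8302*u^6 - 3.3542*u^5 - 24.9082*u^4 - 27.958*u^3 + 18.6448*u^2 - 2.562*u - 1.926)/(17.8084*u^6 - 2.6164*u^5 - 11.5511*u^4 - 10.5384*u^3 + 2.7414*u^2 + 3.726*u + 1.8225)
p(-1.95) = -2.46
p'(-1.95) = 1.31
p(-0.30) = 1.38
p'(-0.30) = 0.95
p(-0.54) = 0.69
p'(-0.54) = 4.27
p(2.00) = 3.15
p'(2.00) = 0.99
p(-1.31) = -1.55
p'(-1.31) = 1.65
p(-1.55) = -1.92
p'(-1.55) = 1.44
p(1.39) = 2.71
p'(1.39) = 0.17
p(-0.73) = -0.12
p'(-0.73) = 3.86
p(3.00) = 4.26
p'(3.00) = 1.18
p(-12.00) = -15.25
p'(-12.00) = 1.28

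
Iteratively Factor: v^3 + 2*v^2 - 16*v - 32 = (v + 4)*(v^2 - 2*v - 8) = (v - 4)*(v + 4)*(v + 2)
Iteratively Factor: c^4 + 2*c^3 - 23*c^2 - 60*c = (c - 5)*(c^3 + 7*c^2 + 12*c) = (c - 5)*(c + 4)*(c^2 + 3*c) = c*(c - 5)*(c + 4)*(c + 3)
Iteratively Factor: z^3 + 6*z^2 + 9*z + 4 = (z + 4)*(z^2 + 2*z + 1) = (z + 1)*(z + 4)*(z + 1)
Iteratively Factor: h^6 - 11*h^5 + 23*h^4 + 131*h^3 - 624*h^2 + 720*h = (h + 4)*(h^5 - 15*h^4 + 83*h^3 - 201*h^2 + 180*h) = (h - 3)*(h + 4)*(h^4 - 12*h^3 + 47*h^2 - 60*h) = (h - 3)^2*(h + 4)*(h^3 - 9*h^2 + 20*h) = (h - 4)*(h - 3)^2*(h + 4)*(h^2 - 5*h) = (h - 5)*(h - 4)*(h - 3)^2*(h + 4)*(h)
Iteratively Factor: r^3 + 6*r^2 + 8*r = (r + 4)*(r^2 + 2*r) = r*(r + 4)*(r + 2)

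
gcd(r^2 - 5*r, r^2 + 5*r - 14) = 1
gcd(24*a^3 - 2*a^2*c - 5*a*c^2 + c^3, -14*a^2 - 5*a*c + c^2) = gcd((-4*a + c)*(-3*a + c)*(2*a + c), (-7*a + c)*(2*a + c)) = 2*a + c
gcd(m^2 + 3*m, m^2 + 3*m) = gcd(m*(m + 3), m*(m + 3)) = m^2 + 3*m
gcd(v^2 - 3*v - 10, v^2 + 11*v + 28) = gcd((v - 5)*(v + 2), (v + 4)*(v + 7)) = 1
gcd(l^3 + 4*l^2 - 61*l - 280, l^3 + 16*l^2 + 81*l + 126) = l + 7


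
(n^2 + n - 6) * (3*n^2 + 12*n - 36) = 3*n^4 + 15*n^3 - 42*n^2 - 108*n + 216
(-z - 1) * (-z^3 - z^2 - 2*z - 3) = z^4 + 2*z^3 + 3*z^2 + 5*z + 3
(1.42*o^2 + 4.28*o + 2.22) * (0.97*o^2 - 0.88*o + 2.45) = 1.3774*o^4 + 2.902*o^3 + 1.866*o^2 + 8.5324*o + 5.439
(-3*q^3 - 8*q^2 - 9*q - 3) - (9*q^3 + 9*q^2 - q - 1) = -12*q^3 - 17*q^2 - 8*q - 2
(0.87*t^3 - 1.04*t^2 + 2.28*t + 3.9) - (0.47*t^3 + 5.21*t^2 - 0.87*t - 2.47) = 0.4*t^3 - 6.25*t^2 + 3.15*t + 6.37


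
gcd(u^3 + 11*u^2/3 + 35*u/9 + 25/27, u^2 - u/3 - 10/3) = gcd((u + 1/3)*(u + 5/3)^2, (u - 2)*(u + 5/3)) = u + 5/3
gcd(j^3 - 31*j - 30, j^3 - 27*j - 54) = j - 6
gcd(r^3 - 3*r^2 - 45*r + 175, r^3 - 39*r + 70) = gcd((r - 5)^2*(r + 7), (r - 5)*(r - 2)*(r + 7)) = r^2 + 2*r - 35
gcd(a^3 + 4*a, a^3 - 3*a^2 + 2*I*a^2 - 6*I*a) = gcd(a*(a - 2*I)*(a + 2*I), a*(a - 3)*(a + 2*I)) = a^2 + 2*I*a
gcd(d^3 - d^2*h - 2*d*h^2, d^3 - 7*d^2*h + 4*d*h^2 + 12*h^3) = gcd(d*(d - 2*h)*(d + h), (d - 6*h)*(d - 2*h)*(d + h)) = d^2 - d*h - 2*h^2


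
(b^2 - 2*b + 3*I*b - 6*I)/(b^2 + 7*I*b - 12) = (b - 2)/(b + 4*I)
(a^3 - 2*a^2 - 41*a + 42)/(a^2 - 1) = (a^2 - a - 42)/(a + 1)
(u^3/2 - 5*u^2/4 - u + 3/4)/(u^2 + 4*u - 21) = (2*u^2 + u - 1)/(4*(u + 7))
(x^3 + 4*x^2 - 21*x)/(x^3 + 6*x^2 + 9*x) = (x^2 + 4*x - 21)/(x^2 + 6*x + 9)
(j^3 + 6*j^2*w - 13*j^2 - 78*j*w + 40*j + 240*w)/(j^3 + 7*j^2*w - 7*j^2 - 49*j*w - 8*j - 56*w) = (j^2 + 6*j*w - 5*j - 30*w)/(j^2 + 7*j*w + j + 7*w)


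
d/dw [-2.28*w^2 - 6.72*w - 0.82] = -4.56*w - 6.72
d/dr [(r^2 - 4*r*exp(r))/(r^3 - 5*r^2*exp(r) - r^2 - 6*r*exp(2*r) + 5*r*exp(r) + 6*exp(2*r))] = (r*(r - 4*exp(r))*(5*r^2*exp(r) - 3*r^2 + 12*r*exp(2*r) + 5*r*exp(r) + 2*r - 6*exp(2*r) - 5*exp(r)) + 2*(-2*r*exp(r) + r - 2*exp(r))*(r^3 - 5*r^2*exp(r) - r^2 - 6*r*exp(2*r) + 5*r*exp(r) + 6*exp(2*r)))/(r^3 - 5*r^2*exp(r) - r^2 - 6*r*exp(2*r) + 5*r*exp(r) + 6*exp(2*r))^2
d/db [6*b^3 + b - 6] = 18*b^2 + 1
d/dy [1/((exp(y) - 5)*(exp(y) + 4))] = (1 - 2*exp(y))*exp(y)/(exp(4*y) - 2*exp(3*y) - 39*exp(2*y) + 40*exp(y) + 400)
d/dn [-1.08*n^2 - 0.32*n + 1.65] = -2.16*n - 0.32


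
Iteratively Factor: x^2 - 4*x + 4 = (x - 2)*(x - 2)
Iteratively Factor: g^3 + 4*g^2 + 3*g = (g + 3)*(g^2 + g) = (g + 1)*(g + 3)*(g)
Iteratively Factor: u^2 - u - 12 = (u + 3)*(u - 4)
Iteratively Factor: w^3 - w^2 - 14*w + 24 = (w + 4)*(w^2 - 5*w + 6) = (w - 3)*(w + 4)*(w - 2)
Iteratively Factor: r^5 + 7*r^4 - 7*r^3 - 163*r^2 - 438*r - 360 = (r + 2)*(r^4 + 5*r^3 - 17*r^2 - 129*r - 180) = (r - 5)*(r + 2)*(r^3 + 10*r^2 + 33*r + 36) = (r - 5)*(r + 2)*(r + 4)*(r^2 + 6*r + 9) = (r - 5)*(r + 2)*(r + 3)*(r + 4)*(r + 3)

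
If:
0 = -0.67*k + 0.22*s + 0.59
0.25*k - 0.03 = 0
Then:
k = 0.12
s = -2.32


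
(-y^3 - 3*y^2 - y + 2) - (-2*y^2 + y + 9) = -y^3 - y^2 - 2*y - 7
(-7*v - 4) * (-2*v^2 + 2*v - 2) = 14*v^3 - 6*v^2 + 6*v + 8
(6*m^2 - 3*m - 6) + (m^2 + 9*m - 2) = 7*m^2 + 6*m - 8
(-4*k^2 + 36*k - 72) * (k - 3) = -4*k^3 + 48*k^2 - 180*k + 216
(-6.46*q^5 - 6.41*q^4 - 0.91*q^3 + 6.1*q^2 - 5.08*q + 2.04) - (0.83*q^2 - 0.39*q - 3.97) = -6.46*q^5 - 6.41*q^4 - 0.91*q^3 + 5.27*q^2 - 4.69*q + 6.01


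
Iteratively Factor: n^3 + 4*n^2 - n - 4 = (n - 1)*(n^2 + 5*n + 4) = (n - 1)*(n + 4)*(n + 1)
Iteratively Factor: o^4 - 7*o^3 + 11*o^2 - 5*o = (o - 1)*(o^3 - 6*o^2 + 5*o) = (o - 1)^2*(o^2 - 5*o) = o*(o - 1)^2*(o - 5)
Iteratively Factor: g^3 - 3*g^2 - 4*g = (g - 4)*(g^2 + g) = g*(g - 4)*(g + 1)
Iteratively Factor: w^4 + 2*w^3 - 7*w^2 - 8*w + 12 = (w + 3)*(w^3 - w^2 - 4*w + 4) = (w - 1)*(w + 3)*(w^2 - 4) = (w - 1)*(w + 2)*(w + 3)*(w - 2)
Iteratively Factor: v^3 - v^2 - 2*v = (v + 1)*(v^2 - 2*v) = (v - 2)*(v + 1)*(v)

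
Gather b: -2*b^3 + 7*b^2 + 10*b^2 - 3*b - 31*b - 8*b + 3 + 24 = -2*b^3 + 17*b^2 - 42*b + 27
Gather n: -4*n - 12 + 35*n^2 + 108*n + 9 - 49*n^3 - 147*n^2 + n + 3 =-49*n^3 - 112*n^2 + 105*n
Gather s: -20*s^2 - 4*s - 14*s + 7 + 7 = -20*s^2 - 18*s + 14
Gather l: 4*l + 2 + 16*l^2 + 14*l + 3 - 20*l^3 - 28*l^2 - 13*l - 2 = -20*l^3 - 12*l^2 + 5*l + 3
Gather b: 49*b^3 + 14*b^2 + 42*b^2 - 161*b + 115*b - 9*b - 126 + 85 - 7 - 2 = 49*b^3 + 56*b^2 - 55*b - 50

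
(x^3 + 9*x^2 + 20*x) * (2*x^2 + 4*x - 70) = 2*x^5 + 22*x^4 + 6*x^3 - 550*x^2 - 1400*x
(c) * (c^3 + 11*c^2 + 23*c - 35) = c^4 + 11*c^3 + 23*c^2 - 35*c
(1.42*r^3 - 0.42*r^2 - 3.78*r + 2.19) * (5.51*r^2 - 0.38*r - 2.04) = 7.8242*r^5 - 2.8538*r^4 - 23.565*r^3 + 14.3601*r^2 + 6.879*r - 4.4676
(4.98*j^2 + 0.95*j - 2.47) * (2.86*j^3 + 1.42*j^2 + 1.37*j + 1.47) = 14.2428*j^5 + 9.7886*j^4 + 1.1074*j^3 + 5.1147*j^2 - 1.9874*j - 3.6309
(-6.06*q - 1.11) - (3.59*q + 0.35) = -9.65*q - 1.46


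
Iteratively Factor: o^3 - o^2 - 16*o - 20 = (o + 2)*(o^2 - 3*o - 10) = (o - 5)*(o + 2)*(o + 2)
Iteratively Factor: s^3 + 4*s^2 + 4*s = (s + 2)*(s^2 + 2*s) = (s + 2)^2*(s)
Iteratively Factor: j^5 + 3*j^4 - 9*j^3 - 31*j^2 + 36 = (j + 3)*(j^4 - 9*j^2 - 4*j + 12) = (j + 2)*(j + 3)*(j^3 - 2*j^2 - 5*j + 6) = (j + 2)^2*(j + 3)*(j^2 - 4*j + 3) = (j - 3)*(j + 2)^2*(j + 3)*(j - 1)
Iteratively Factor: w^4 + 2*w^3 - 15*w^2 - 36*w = (w)*(w^3 + 2*w^2 - 15*w - 36) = w*(w + 3)*(w^2 - w - 12) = w*(w + 3)^2*(w - 4)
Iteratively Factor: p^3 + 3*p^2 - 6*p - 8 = (p + 4)*(p^2 - p - 2) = (p - 2)*(p + 4)*(p + 1)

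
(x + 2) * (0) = 0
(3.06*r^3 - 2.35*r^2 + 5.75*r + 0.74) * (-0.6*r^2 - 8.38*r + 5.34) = -1.836*r^5 - 24.2328*r^4 + 32.5834*r^3 - 61.178*r^2 + 24.5038*r + 3.9516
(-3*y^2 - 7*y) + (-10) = -3*y^2 - 7*y - 10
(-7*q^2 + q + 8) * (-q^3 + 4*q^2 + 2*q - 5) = 7*q^5 - 29*q^4 - 18*q^3 + 69*q^2 + 11*q - 40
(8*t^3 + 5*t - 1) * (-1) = -8*t^3 - 5*t + 1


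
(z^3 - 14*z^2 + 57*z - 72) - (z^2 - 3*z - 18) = z^3 - 15*z^2 + 60*z - 54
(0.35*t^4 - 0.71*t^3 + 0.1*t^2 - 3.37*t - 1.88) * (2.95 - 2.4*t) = -0.84*t^5 + 2.7365*t^4 - 2.3345*t^3 + 8.383*t^2 - 5.4295*t - 5.546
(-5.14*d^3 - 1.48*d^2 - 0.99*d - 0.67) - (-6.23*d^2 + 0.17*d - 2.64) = -5.14*d^3 + 4.75*d^2 - 1.16*d + 1.97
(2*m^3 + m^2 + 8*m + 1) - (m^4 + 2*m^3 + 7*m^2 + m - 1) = -m^4 - 6*m^2 + 7*m + 2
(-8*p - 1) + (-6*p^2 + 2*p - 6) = -6*p^2 - 6*p - 7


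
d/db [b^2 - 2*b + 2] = 2*b - 2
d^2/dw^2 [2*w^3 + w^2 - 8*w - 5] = 12*w + 2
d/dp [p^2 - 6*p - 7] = 2*p - 6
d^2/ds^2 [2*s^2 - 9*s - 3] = 4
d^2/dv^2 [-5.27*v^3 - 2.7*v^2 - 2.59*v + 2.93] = -31.62*v - 5.4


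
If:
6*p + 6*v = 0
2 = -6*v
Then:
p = 1/3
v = -1/3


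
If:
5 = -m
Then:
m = -5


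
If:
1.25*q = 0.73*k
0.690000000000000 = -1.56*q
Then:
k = -0.76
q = -0.44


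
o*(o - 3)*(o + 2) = o^3 - o^2 - 6*o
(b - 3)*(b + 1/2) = b^2 - 5*b/2 - 3/2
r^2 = r^2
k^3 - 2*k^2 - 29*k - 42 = (k - 7)*(k + 2)*(k + 3)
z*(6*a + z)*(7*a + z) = 42*a^2*z + 13*a*z^2 + z^3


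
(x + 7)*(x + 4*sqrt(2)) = x^2 + 4*sqrt(2)*x + 7*x + 28*sqrt(2)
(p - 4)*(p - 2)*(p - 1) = p^3 - 7*p^2 + 14*p - 8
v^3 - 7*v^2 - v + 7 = (v - 7)*(v - 1)*(v + 1)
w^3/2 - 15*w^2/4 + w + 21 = (w/2 + 1)*(w - 6)*(w - 7/2)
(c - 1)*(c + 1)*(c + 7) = c^3 + 7*c^2 - c - 7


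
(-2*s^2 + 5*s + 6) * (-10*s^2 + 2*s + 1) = 20*s^4 - 54*s^3 - 52*s^2 + 17*s + 6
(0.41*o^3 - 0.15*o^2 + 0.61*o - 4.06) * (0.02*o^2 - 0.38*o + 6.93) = 0.0082*o^5 - 0.1588*o^4 + 2.9105*o^3 - 1.3525*o^2 + 5.7701*o - 28.1358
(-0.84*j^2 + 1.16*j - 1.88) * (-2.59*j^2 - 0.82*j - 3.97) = 2.1756*j^4 - 2.3156*j^3 + 7.2528*j^2 - 3.0636*j + 7.4636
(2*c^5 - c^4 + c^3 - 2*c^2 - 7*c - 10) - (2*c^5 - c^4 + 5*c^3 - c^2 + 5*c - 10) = -4*c^3 - c^2 - 12*c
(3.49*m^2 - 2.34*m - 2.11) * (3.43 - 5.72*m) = -19.9628*m^3 + 25.3555*m^2 + 4.043*m - 7.2373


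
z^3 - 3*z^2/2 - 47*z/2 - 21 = (z - 6)*(z + 1)*(z + 7/2)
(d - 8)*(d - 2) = d^2 - 10*d + 16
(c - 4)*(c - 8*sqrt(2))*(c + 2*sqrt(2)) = c^3 - 6*sqrt(2)*c^2 - 4*c^2 - 32*c + 24*sqrt(2)*c + 128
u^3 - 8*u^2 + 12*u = u*(u - 6)*(u - 2)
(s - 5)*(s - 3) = s^2 - 8*s + 15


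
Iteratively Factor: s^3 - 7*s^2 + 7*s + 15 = (s - 5)*(s^2 - 2*s - 3) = (s - 5)*(s - 3)*(s + 1)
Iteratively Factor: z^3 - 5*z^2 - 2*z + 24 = (z - 3)*(z^2 - 2*z - 8) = (z - 4)*(z - 3)*(z + 2)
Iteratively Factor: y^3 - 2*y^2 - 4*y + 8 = (y + 2)*(y^2 - 4*y + 4) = (y - 2)*(y + 2)*(y - 2)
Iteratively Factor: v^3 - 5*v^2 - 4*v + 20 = (v + 2)*(v^2 - 7*v + 10) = (v - 2)*(v + 2)*(v - 5)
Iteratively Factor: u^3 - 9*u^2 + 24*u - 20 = (u - 5)*(u^2 - 4*u + 4) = (u - 5)*(u - 2)*(u - 2)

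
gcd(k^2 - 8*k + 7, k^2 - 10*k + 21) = k - 7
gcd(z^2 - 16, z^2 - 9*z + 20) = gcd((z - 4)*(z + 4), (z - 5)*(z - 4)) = z - 4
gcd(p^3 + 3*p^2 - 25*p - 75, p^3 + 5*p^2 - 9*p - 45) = p^2 + 8*p + 15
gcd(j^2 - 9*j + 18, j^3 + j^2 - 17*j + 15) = j - 3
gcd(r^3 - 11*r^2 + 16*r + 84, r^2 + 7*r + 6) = 1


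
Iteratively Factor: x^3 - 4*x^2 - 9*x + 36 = (x + 3)*(x^2 - 7*x + 12) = (x - 4)*(x + 3)*(x - 3)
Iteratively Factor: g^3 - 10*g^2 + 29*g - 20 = (g - 5)*(g^2 - 5*g + 4) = (g - 5)*(g - 1)*(g - 4)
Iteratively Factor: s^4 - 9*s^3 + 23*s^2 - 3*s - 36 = (s + 1)*(s^3 - 10*s^2 + 33*s - 36) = (s - 3)*(s + 1)*(s^2 - 7*s + 12) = (s - 4)*(s - 3)*(s + 1)*(s - 3)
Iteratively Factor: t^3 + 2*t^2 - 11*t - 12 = (t - 3)*(t^2 + 5*t + 4) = (t - 3)*(t + 1)*(t + 4)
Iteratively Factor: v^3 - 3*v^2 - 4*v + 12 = (v + 2)*(v^2 - 5*v + 6) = (v - 3)*(v + 2)*(v - 2)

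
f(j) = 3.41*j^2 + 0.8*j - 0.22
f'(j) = 6.82*j + 0.8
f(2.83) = 29.35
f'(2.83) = 20.10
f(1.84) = 12.80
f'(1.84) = 13.35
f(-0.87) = 1.67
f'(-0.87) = -5.13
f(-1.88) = 10.33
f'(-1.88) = -12.02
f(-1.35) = 4.91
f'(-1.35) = -8.41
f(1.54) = 9.10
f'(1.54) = 11.30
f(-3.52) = 39.22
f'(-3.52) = -23.21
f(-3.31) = 34.49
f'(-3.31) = -21.77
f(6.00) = 127.34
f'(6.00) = 41.72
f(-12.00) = 481.22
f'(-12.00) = -81.04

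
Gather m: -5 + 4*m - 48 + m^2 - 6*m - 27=m^2 - 2*m - 80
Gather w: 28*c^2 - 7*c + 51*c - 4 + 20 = 28*c^2 + 44*c + 16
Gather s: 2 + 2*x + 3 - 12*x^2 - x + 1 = -12*x^2 + x + 6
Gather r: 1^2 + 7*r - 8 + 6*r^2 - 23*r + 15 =6*r^2 - 16*r + 8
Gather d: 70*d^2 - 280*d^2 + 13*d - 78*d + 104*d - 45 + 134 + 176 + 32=-210*d^2 + 39*d + 297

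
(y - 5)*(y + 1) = y^2 - 4*y - 5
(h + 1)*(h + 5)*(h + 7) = h^3 + 13*h^2 + 47*h + 35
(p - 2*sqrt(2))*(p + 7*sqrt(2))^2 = p^3 + 12*sqrt(2)*p^2 + 42*p - 196*sqrt(2)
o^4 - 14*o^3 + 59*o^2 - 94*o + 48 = (o - 8)*(o - 3)*(o - 2)*(o - 1)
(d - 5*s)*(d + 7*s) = d^2 + 2*d*s - 35*s^2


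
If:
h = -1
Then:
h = -1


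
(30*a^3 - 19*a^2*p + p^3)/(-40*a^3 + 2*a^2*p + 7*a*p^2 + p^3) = (-3*a + p)/(4*a + p)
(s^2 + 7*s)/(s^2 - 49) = s/(s - 7)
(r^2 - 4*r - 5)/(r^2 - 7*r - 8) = (r - 5)/(r - 8)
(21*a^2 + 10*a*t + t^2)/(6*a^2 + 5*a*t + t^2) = (7*a + t)/(2*a + t)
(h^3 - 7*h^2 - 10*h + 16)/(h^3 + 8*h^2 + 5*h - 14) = (h - 8)/(h + 7)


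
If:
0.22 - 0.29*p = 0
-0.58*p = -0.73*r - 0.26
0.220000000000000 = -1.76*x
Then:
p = 0.76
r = 0.25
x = -0.12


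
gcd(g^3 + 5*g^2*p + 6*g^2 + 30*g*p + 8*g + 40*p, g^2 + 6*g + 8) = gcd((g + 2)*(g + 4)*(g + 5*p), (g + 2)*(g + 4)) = g^2 + 6*g + 8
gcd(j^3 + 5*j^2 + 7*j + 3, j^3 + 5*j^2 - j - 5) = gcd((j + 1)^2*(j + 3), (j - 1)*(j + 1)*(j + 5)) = j + 1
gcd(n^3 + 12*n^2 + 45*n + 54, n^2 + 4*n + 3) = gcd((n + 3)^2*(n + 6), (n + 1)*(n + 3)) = n + 3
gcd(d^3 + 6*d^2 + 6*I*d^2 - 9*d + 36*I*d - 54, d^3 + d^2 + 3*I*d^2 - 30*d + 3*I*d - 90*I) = d^2 + d*(6 + 3*I) + 18*I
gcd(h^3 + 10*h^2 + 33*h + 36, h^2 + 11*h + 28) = h + 4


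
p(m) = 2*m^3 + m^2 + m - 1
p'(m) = 6*m^2 + 2*m + 1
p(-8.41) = -1128.33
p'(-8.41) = 408.55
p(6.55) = 610.48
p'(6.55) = 271.52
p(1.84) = 16.68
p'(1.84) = 24.99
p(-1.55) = -7.60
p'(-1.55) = 12.32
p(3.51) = 101.32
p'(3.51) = 81.94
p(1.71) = 13.63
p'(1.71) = 21.96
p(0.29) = -0.58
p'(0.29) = 2.08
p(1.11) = 4.08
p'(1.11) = 10.61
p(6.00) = 473.00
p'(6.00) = 229.00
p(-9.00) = -1387.00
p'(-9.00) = 469.00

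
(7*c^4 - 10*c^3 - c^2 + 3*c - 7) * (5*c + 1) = 35*c^5 - 43*c^4 - 15*c^3 + 14*c^2 - 32*c - 7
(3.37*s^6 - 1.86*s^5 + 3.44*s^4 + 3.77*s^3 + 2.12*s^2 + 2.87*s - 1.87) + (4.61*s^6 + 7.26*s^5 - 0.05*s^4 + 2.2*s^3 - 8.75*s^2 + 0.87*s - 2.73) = 7.98*s^6 + 5.4*s^5 + 3.39*s^4 + 5.97*s^3 - 6.63*s^2 + 3.74*s - 4.6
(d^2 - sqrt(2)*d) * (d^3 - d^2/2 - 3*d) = d^5 - sqrt(2)*d^4 - d^4/2 - 3*d^3 + sqrt(2)*d^3/2 + 3*sqrt(2)*d^2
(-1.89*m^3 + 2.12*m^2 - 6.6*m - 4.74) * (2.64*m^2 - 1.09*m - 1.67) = -4.9896*m^5 + 7.6569*m^4 - 16.5785*m^3 - 8.86*m^2 + 16.1886*m + 7.9158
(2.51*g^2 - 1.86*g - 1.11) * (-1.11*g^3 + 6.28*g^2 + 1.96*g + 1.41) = -2.7861*g^5 + 17.8274*g^4 - 5.5291*g^3 - 7.0773*g^2 - 4.7982*g - 1.5651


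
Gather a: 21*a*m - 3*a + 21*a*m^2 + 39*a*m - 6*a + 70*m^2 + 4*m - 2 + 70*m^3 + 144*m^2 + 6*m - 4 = a*(21*m^2 + 60*m - 9) + 70*m^3 + 214*m^2 + 10*m - 6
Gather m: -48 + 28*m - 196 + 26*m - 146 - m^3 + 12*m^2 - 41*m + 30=-m^3 + 12*m^2 + 13*m - 360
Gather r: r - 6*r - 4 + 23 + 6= 25 - 5*r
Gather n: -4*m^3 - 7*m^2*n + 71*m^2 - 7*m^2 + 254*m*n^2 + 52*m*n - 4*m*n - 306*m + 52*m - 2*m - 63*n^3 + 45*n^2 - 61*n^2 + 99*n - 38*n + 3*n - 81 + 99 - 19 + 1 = -4*m^3 + 64*m^2 - 256*m - 63*n^3 + n^2*(254*m - 16) + n*(-7*m^2 + 48*m + 64)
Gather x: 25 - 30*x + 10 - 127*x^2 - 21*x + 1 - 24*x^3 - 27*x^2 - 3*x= -24*x^3 - 154*x^2 - 54*x + 36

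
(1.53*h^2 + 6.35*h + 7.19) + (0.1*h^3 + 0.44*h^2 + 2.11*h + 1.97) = 0.1*h^3 + 1.97*h^2 + 8.46*h + 9.16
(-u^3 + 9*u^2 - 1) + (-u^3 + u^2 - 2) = -2*u^3 + 10*u^2 - 3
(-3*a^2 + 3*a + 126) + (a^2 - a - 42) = -2*a^2 + 2*a + 84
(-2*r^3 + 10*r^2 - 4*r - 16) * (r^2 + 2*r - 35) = -2*r^5 + 6*r^4 + 86*r^3 - 374*r^2 + 108*r + 560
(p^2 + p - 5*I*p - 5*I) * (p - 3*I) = p^3 + p^2 - 8*I*p^2 - 15*p - 8*I*p - 15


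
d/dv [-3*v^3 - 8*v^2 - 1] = v*(-9*v - 16)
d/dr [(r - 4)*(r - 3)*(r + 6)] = 3*r^2 - 2*r - 30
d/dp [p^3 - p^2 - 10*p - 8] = 3*p^2 - 2*p - 10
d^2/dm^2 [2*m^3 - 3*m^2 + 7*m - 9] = 12*m - 6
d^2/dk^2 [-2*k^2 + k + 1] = -4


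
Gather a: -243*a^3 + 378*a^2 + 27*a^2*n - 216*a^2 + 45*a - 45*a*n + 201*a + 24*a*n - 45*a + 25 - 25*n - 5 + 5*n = -243*a^3 + a^2*(27*n + 162) + a*(201 - 21*n) - 20*n + 20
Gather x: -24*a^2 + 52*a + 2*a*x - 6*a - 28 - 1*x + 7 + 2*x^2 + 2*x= -24*a^2 + 46*a + 2*x^2 + x*(2*a + 1) - 21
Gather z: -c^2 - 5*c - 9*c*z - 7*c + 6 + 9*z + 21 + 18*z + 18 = -c^2 - 12*c + z*(27 - 9*c) + 45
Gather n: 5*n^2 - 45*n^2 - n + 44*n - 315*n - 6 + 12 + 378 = -40*n^2 - 272*n + 384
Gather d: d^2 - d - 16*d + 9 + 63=d^2 - 17*d + 72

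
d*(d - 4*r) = d^2 - 4*d*r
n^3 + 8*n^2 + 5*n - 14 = (n - 1)*(n + 2)*(n + 7)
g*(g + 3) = g^2 + 3*g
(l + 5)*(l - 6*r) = l^2 - 6*l*r + 5*l - 30*r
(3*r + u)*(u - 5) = 3*r*u - 15*r + u^2 - 5*u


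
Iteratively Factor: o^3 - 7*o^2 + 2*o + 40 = (o - 4)*(o^2 - 3*o - 10) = (o - 5)*(o - 4)*(o + 2)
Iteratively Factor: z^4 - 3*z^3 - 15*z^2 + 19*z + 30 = (z - 2)*(z^3 - z^2 - 17*z - 15) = (z - 2)*(z + 1)*(z^2 - 2*z - 15) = (z - 2)*(z + 1)*(z + 3)*(z - 5)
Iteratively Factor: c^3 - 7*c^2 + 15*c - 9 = (c - 3)*(c^2 - 4*c + 3) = (c - 3)*(c - 1)*(c - 3)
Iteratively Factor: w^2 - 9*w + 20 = (w - 5)*(w - 4)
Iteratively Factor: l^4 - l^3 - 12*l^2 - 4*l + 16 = (l - 1)*(l^3 - 12*l - 16) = (l - 1)*(l + 2)*(l^2 - 2*l - 8) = (l - 1)*(l + 2)^2*(l - 4)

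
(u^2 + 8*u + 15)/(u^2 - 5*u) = (u^2 + 8*u + 15)/(u*(u - 5))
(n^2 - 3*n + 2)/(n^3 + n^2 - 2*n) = (n - 2)/(n*(n + 2))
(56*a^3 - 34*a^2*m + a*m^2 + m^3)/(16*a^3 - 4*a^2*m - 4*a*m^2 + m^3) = (7*a + m)/(2*a + m)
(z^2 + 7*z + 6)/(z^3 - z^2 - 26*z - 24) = (z + 6)/(z^2 - 2*z - 24)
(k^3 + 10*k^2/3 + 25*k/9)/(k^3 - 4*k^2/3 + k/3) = (9*k^2 + 30*k + 25)/(3*(3*k^2 - 4*k + 1))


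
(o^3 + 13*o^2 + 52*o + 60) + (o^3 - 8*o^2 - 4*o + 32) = 2*o^3 + 5*o^2 + 48*o + 92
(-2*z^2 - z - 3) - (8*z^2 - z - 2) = -10*z^2 - 1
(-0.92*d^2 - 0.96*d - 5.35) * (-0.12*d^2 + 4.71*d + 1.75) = 0.1104*d^4 - 4.218*d^3 - 5.4896*d^2 - 26.8785*d - 9.3625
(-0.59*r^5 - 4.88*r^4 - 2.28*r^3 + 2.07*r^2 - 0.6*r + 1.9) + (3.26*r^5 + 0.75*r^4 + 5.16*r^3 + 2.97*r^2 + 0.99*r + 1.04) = 2.67*r^5 - 4.13*r^4 + 2.88*r^3 + 5.04*r^2 + 0.39*r + 2.94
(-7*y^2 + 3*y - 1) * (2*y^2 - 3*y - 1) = -14*y^4 + 27*y^3 - 4*y^2 + 1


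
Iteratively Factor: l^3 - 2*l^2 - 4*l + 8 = (l - 2)*(l^2 - 4) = (l - 2)*(l + 2)*(l - 2)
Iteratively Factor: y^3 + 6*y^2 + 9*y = (y)*(y^2 + 6*y + 9) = y*(y + 3)*(y + 3)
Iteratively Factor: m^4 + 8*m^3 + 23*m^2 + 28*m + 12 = (m + 1)*(m^3 + 7*m^2 + 16*m + 12) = (m + 1)*(m + 2)*(m^2 + 5*m + 6) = (m + 1)*(m + 2)^2*(m + 3)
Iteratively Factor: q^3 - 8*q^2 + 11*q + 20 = (q - 5)*(q^2 - 3*q - 4) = (q - 5)*(q + 1)*(q - 4)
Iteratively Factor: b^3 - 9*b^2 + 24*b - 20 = (b - 5)*(b^2 - 4*b + 4) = (b - 5)*(b - 2)*(b - 2)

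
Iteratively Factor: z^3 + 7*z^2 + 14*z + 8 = (z + 2)*(z^2 + 5*z + 4) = (z + 1)*(z + 2)*(z + 4)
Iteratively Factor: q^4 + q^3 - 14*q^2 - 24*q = (q + 3)*(q^3 - 2*q^2 - 8*q) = q*(q + 3)*(q^2 - 2*q - 8) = q*(q - 4)*(q + 3)*(q + 2)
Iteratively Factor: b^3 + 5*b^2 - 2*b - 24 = (b + 4)*(b^2 + b - 6) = (b + 3)*(b + 4)*(b - 2)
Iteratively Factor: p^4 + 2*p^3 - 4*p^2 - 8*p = (p + 2)*(p^3 - 4*p) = p*(p + 2)*(p^2 - 4) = p*(p - 2)*(p + 2)*(p + 2)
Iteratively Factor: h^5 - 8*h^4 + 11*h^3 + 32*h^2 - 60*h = (h + 2)*(h^4 - 10*h^3 + 31*h^2 - 30*h) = (h - 2)*(h + 2)*(h^3 - 8*h^2 + 15*h) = h*(h - 2)*(h + 2)*(h^2 - 8*h + 15) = h*(h - 5)*(h - 2)*(h + 2)*(h - 3)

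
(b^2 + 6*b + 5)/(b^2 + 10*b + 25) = (b + 1)/(b + 5)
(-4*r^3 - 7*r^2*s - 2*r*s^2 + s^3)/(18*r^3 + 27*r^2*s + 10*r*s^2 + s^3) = (-4*r^2 - 3*r*s + s^2)/(18*r^2 + 9*r*s + s^2)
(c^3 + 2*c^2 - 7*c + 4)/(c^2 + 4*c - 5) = (c^2 + 3*c - 4)/(c + 5)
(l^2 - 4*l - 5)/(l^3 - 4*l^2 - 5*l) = 1/l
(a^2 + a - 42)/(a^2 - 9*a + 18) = (a + 7)/(a - 3)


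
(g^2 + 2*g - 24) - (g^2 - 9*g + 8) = 11*g - 32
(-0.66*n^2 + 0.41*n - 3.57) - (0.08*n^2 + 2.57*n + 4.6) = -0.74*n^2 - 2.16*n - 8.17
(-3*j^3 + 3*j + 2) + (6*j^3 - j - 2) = 3*j^3 + 2*j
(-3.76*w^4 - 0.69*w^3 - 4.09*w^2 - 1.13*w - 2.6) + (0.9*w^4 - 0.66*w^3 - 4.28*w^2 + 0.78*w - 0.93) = -2.86*w^4 - 1.35*w^3 - 8.37*w^2 - 0.35*w - 3.53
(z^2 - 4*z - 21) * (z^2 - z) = z^4 - 5*z^3 - 17*z^2 + 21*z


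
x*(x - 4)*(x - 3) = x^3 - 7*x^2 + 12*x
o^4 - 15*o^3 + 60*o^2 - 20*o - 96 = (o - 8)*(o - 6)*(o - 2)*(o + 1)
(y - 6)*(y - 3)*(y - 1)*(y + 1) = y^4 - 9*y^3 + 17*y^2 + 9*y - 18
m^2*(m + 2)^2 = m^4 + 4*m^3 + 4*m^2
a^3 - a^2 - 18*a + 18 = (a - 1)*(a - 3*sqrt(2))*(a + 3*sqrt(2))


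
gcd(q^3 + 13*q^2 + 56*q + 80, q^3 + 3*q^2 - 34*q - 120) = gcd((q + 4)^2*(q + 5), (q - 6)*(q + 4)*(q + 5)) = q^2 + 9*q + 20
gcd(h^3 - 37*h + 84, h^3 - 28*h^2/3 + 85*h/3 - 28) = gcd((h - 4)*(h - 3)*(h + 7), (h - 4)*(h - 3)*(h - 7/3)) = h^2 - 7*h + 12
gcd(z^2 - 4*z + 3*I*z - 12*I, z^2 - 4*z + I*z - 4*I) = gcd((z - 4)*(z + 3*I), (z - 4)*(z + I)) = z - 4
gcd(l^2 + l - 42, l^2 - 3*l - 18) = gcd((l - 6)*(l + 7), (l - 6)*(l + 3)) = l - 6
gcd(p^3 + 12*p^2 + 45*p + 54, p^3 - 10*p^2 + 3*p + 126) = p + 3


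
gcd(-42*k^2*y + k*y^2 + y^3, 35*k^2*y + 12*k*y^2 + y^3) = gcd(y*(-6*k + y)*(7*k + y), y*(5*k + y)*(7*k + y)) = 7*k*y + y^2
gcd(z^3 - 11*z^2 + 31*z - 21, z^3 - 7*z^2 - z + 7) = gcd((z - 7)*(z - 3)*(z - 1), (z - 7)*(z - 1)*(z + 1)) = z^2 - 8*z + 7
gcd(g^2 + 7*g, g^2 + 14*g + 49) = g + 7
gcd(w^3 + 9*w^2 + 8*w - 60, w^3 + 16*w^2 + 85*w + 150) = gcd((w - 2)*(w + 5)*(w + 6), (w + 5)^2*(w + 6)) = w^2 + 11*w + 30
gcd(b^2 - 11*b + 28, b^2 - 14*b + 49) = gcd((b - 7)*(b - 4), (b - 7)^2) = b - 7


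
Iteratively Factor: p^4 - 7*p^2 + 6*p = (p + 3)*(p^3 - 3*p^2 + 2*p) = (p - 2)*(p + 3)*(p^2 - p) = p*(p - 2)*(p + 3)*(p - 1)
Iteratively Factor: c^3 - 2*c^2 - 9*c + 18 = (c - 2)*(c^2 - 9) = (c - 2)*(c + 3)*(c - 3)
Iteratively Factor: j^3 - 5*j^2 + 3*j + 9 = (j + 1)*(j^2 - 6*j + 9) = (j - 3)*(j + 1)*(j - 3)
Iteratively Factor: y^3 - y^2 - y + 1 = (y + 1)*(y^2 - 2*y + 1) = (y - 1)*(y + 1)*(y - 1)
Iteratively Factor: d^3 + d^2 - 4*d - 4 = (d + 1)*(d^2 - 4) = (d - 2)*(d + 1)*(d + 2)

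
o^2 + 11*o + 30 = (o + 5)*(o + 6)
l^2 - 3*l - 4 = (l - 4)*(l + 1)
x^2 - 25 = (x - 5)*(x + 5)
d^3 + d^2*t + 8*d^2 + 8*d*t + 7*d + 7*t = (d + 1)*(d + 7)*(d + t)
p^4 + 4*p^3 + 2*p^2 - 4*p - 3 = (p - 1)*(p + 1)^2*(p + 3)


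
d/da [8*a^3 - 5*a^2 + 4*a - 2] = 24*a^2 - 10*a + 4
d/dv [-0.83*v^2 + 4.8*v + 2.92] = 4.8 - 1.66*v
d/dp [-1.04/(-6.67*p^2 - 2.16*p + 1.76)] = (-13.8736*p - 2.2464)/(6.67*p^2 + 2.16*p - 1.76)^2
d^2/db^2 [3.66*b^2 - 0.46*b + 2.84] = 7.32000000000000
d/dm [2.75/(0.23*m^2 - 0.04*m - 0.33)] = (0.11 - 1.265*m)/(-0.23*m^2 + 0.04*m + 0.33)^2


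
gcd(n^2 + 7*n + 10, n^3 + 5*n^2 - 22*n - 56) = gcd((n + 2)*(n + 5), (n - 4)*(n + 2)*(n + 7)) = n + 2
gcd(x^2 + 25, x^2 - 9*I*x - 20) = x - 5*I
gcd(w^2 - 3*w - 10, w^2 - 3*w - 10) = w^2 - 3*w - 10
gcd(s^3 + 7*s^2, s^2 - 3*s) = s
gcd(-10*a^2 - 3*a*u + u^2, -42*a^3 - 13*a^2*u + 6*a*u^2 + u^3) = 2*a + u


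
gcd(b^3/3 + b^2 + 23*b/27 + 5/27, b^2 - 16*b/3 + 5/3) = 1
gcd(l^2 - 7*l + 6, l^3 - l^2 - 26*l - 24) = l - 6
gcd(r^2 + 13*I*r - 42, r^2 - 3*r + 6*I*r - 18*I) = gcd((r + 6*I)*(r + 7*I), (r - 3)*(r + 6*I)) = r + 6*I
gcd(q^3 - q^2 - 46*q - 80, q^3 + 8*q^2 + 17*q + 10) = q^2 + 7*q + 10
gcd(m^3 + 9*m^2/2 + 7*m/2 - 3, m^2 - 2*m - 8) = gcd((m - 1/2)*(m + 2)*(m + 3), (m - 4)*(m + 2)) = m + 2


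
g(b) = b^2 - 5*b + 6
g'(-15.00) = -35.00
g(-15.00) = 306.00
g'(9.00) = 13.00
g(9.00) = 42.00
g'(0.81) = -3.38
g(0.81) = 2.61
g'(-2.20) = -9.40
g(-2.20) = 21.84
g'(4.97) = 4.94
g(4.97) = 5.85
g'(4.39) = 3.78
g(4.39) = 3.32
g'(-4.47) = -13.94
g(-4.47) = 48.33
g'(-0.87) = -6.74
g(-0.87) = 11.11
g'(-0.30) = -5.60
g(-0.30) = 7.59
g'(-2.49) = -9.98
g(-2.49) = 24.65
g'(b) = 2*b - 5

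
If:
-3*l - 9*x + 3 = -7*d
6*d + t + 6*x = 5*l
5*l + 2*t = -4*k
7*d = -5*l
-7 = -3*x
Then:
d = 45/28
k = 2269/112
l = -9/4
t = -977/28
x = 7/3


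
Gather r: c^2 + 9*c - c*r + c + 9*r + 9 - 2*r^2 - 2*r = c^2 + 10*c - 2*r^2 + r*(7 - c) + 9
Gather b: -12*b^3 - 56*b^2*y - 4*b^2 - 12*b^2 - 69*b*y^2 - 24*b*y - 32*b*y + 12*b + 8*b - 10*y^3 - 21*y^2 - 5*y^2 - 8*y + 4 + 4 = -12*b^3 + b^2*(-56*y - 16) + b*(-69*y^2 - 56*y + 20) - 10*y^3 - 26*y^2 - 8*y + 8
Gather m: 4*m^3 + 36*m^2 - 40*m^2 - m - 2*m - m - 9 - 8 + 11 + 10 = 4*m^3 - 4*m^2 - 4*m + 4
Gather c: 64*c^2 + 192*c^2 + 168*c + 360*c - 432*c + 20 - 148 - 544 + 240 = 256*c^2 + 96*c - 432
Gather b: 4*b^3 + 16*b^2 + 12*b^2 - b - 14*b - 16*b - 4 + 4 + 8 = 4*b^3 + 28*b^2 - 31*b + 8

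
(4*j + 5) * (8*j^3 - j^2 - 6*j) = 32*j^4 + 36*j^3 - 29*j^2 - 30*j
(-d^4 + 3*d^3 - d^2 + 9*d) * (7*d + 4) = -7*d^5 + 17*d^4 + 5*d^3 + 59*d^2 + 36*d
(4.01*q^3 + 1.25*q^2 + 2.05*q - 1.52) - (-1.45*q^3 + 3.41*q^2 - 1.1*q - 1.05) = 5.46*q^3 - 2.16*q^2 + 3.15*q - 0.47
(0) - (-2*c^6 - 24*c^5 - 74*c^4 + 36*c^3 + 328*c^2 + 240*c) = 2*c^6 + 24*c^5 + 74*c^4 - 36*c^3 - 328*c^2 - 240*c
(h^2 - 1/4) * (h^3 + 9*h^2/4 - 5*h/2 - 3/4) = h^5 + 9*h^4/4 - 11*h^3/4 - 21*h^2/16 + 5*h/8 + 3/16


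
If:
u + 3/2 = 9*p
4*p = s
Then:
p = u/9 + 1/6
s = 4*u/9 + 2/3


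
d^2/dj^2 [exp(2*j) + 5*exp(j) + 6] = (4*exp(j) + 5)*exp(j)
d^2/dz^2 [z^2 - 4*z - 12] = 2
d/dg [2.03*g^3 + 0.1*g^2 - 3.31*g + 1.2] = 6.09*g^2 + 0.2*g - 3.31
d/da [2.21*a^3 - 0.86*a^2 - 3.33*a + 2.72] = 6.63*a^2 - 1.72*a - 3.33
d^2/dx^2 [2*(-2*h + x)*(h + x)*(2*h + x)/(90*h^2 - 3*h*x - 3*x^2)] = 8*h^2*(-328*h^3 - 1164*h^2*x + 6*h*x^2 - 13*x^3)/(3*(-27000*h^6 + 2700*h^5*x + 2610*h^4*x^2 - 179*h^3*x^3 - 87*h^2*x^4 + 3*h*x^5 + x^6))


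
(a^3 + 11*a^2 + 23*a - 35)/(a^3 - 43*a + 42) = (a + 5)/(a - 6)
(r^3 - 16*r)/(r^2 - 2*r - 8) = r*(r + 4)/(r + 2)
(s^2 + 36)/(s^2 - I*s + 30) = (s + 6*I)/(s + 5*I)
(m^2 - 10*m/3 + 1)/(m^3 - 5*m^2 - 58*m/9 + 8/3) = 3*(m - 3)/(3*m^2 - 14*m - 24)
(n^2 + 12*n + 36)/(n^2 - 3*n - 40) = (n^2 + 12*n + 36)/(n^2 - 3*n - 40)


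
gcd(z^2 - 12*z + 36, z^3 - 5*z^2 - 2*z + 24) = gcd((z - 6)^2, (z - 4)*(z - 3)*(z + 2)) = 1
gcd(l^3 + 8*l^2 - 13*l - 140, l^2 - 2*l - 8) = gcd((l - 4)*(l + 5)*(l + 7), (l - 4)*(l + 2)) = l - 4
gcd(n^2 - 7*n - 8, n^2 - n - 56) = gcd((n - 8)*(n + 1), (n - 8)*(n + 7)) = n - 8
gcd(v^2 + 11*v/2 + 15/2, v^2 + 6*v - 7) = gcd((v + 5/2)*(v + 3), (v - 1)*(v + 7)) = 1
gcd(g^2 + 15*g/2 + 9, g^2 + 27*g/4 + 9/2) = g + 6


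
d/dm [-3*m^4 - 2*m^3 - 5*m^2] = 2*m*(-6*m^2 - 3*m - 5)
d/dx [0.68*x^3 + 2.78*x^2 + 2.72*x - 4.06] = 2.04*x^2 + 5.56*x + 2.72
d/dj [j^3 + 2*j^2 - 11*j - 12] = 3*j^2 + 4*j - 11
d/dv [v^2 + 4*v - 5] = 2*v + 4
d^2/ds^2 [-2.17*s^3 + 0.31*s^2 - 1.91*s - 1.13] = 0.62 - 13.02*s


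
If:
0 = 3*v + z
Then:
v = -z/3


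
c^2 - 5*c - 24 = (c - 8)*(c + 3)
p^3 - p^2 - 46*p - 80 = (p - 8)*(p + 2)*(p + 5)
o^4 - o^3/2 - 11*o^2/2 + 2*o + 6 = (o - 2)*(o - 3/2)*(o + 1)*(o + 2)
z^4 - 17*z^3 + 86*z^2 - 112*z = z*(z - 8)*(z - 7)*(z - 2)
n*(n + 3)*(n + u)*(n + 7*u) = n^4 + 8*n^3*u + 3*n^3 + 7*n^2*u^2 + 24*n^2*u + 21*n*u^2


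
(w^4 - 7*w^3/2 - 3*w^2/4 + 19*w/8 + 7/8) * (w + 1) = w^5 - 5*w^4/2 - 17*w^3/4 + 13*w^2/8 + 13*w/4 + 7/8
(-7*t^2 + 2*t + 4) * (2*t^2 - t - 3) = -14*t^4 + 11*t^3 + 27*t^2 - 10*t - 12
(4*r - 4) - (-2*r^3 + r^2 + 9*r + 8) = 2*r^3 - r^2 - 5*r - 12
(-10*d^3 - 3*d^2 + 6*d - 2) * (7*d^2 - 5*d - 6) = -70*d^5 + 29*d^4 + 117*d^3 - 26*d^2 - 26*d + 12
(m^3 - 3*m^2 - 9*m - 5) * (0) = 0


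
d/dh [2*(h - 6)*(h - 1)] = 4*h - 14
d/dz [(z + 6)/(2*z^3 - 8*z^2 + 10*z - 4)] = (-z^2 - 8*z + 16)/(z^5 - 7*z^4 + 19*z^3 - 25*z^2 + 16*z - 4)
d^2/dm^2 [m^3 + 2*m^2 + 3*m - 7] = 6*m + 4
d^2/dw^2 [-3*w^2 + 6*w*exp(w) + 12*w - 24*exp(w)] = 6*w*exp(w) - 12*exp(w) - 6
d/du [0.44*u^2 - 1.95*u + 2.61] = 0.88*u - 1.95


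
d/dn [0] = 0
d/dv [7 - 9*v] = -9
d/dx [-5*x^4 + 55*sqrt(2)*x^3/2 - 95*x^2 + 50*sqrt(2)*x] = -20*x^3 + 165*sqrt(2)*x^2/2 - 190*x + 50*sqrt(2)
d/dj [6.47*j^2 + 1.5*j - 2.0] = 12.94*j + 1.5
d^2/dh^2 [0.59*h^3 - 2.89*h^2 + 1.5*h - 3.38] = 3.54*h - 5.78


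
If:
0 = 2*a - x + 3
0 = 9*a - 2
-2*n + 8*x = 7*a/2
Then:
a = 2/9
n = 241/18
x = 31/9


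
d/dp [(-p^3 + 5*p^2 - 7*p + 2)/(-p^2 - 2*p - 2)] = (p^4 + 4*p^3 - 11*p^2 - 16*p + 18)/(p^4 + 4*p^3 + 8*p^2 + 8*p + 4)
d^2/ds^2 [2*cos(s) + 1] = -2*cos(s)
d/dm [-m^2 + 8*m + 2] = 8 - 2*m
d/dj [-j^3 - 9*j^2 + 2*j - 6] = -3*j^2 - 18*j + 2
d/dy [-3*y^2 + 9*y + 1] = 9 - 6*y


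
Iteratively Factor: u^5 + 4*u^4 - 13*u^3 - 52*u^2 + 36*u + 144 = (u + 2)*(u^4 + 2*u^3 - 17*u^2 - 18*u + 72) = (u + 2)*(u + 3)*(u^3 - u^2 - 14*u + 24) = (u - 2)*(u + 2)*(u + 3)*(u^2 + u - 12) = (u - 2)*(u + 2)*(u + 3)*(u + 4)*(u - 3)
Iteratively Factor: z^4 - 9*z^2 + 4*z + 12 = (z + 1)*(z^3 - z^2 - 8*z + 12) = (z - 2)*(z + 1)*(z^2 + z - 6) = (z - 2)*(z + 1)*(z + 3)*(z - 2)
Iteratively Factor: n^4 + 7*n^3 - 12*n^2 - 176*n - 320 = (n + 4)*(n^3 + 3*n^2 - 24*n - 80) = (n + 4)^2*(n^2 - n - 20) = (n + 4)^3*(n - 5)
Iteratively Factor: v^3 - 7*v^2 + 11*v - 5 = (v - 1)*(v^2 - 6*v + 5) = (v - 5)*(v - 1)*(v - 1)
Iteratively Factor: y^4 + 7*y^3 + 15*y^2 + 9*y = (y)*(y^3 + 7*y^2 + 15*y + 9) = y*(y + 3)*(y^2 + 4*y + 3) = y*(y + 3)^2*(y + 1)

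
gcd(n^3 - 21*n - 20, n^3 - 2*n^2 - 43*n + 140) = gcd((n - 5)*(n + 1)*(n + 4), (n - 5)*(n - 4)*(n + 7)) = n - 5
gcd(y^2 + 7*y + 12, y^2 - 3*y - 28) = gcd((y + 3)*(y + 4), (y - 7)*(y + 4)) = y + 4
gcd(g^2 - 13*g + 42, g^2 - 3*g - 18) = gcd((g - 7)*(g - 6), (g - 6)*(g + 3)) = g - 6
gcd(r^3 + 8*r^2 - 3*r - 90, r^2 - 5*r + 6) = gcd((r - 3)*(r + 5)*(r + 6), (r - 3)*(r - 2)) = r - 3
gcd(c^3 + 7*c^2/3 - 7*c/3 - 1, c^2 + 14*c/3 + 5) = c + 3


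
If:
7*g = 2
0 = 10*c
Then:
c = 0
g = 2/7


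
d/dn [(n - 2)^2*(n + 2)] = (n - 2)*(3*n + 2)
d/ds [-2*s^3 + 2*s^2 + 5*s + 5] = -6*s^2 + 4*s + 5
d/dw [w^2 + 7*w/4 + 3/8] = 2*w + 7/4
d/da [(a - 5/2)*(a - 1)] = 2*a - 7/2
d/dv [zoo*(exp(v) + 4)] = zoo*exp(v)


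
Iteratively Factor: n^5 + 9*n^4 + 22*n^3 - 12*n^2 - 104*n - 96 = (n - 2)*(n^4 + 11*n^3 + 44*n^2 + 76*n + 48) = (n - 2)*(n + 2)*(n^3 + 9*n^2 + 26*n + 24) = (n - 2)*(n + 2)*(n + 3)*(n^2 + 6*n + 8) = (n - 2)*(n + 2)*(n + 3)*(n + 4)*(n + 2)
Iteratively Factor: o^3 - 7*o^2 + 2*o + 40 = (o + 2)*(o^2 - 9*o + 20) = (o - 5)*(o + 2)*(o - 4)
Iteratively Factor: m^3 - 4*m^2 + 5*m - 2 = (m - 1)*(m^2 - 3*m + 2) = (m - 1)^2*(m - 2)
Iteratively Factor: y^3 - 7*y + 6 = (y + 3)*(y^2 - 3*y + 2) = (y - 2)*(y + 3)*(y - 1)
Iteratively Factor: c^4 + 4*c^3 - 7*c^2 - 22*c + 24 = (c - 1)*(c^3 + 5*c^2 - 2*c - 24) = (c - 1)*(c + 3)*(c^2 + 2*c - 8) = (c - 2)*(c - 1)*(c + 3)*(c + 4)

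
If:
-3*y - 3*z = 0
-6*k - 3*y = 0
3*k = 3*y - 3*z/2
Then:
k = 0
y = 0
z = 0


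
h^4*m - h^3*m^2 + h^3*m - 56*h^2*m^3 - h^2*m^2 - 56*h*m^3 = h*(h - 8*m)*(h + 7*m)*(h*m + m)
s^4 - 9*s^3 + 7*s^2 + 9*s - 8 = (s - 8)*(s - 1)^2*(s + 1)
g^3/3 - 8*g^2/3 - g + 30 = (g/3 + 1)*(g - 6)*(g - 5)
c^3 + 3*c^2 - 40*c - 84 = (c - 6)*(c + 2)*(c + 7)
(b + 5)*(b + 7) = b^2 + 12*b + 35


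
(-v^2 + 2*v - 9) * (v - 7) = -v^3 + 9*v^2 - 23*v + 63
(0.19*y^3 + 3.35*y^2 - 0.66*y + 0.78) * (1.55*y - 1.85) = 0.2945*y^4 + 4.841*y^3 - 7.2205*y^2 + 2.43*y - 1.443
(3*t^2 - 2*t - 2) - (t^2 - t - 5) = 2*t^2 - t + 3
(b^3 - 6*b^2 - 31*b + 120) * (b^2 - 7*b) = b^5 - 13*b^4 + 11*b^3 + 337*b^2 - 840*b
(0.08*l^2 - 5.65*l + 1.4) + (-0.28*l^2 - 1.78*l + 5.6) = -0.2*l^2 - 7.43*l + 7.0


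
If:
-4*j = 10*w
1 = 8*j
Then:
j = 1/8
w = -1/20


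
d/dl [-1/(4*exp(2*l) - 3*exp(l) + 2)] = (8*exp(l) - 3)*exp(l)/(4*exp(2*l) - 3*exp(l) + 2)^2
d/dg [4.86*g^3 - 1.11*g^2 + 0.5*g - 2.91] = 14.58*g^2 - 2.22*g + 0.5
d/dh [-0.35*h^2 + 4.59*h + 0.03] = 4.59 - 0.7*h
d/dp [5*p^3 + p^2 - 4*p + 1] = 15*p^2 + 2*p - 4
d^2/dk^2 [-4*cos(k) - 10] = 4*cos(k)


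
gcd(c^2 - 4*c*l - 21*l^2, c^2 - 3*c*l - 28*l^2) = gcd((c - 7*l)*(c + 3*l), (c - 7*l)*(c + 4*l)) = c - 7*l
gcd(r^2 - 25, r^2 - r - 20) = r - 5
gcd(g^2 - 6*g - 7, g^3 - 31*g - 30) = g + 1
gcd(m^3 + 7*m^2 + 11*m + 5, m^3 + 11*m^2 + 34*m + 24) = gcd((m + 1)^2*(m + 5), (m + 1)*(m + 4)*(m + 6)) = m + 1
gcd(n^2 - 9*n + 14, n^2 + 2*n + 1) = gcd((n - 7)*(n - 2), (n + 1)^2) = 1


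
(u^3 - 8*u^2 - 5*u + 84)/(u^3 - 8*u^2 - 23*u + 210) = (u^2 - u - 12)/(u^2 - u - 30)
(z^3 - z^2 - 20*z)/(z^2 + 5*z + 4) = z*(z - 5)/(z + 1)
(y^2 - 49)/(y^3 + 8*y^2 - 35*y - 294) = (y - 7)/(y^2 + y - 42)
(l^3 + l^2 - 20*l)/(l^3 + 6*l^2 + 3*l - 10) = l*(l - 4)/(l^2 + l - 2)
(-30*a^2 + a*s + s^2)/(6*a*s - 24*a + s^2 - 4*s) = (-5*a + s)/(s - 4)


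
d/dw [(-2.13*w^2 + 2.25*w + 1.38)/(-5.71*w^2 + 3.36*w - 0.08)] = (5.6907*w^2 + 16.1004*w - 4.8168)/(32.6041*w^4 - 38.3712*w^3 + 12.2032*w^2 - 0.5376*w + 0.0064)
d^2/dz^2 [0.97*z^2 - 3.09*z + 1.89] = 1.94000000000000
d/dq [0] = 0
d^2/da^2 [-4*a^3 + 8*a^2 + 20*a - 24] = 16 - 24*a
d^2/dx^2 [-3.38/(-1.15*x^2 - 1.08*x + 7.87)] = (-8.9401*x^2 - 8.39592*x + 3.38*(2.3*x + 1.08)*(4.6*x + 2.16) + 61.18138)/(1.15*x^2 + 1.08*x - 7.87)^3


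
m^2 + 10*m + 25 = (m + 5)^2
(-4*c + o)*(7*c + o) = -28*c^2 + 3*c*o + o^2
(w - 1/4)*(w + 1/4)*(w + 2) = w^3 + 2*w^2 - w/16 - 1/8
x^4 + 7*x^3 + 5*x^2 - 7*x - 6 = (x - 1)*(x + 1)^2*(x + 6)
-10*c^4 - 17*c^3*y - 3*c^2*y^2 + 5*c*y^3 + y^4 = (-2*c + y)*(c + y)^2*(5*c + y)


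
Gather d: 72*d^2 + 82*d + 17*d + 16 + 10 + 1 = 72*d^2 + 99*d + 27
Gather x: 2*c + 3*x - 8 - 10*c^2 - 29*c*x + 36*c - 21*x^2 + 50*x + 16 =-10*c^2 + 38*c - 21*x^2 + x*(53 - 29*c) + 8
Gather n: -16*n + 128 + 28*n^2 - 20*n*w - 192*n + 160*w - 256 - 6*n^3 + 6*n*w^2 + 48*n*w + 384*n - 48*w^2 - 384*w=-6*n^3 + 28*n^2 + n*(6*w^2 + 28*w + 176) - 48*w^2 - 224*w - 128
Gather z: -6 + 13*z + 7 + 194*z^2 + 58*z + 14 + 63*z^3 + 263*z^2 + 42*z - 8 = 63*z^3 + 457*z^2 + 113*z + 7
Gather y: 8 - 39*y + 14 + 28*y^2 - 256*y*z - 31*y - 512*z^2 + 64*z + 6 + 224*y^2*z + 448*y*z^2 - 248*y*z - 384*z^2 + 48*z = y^2*(224*z + 28) + y*(448*z^2 - 504*z - 70) - 896*z^2 + 112*z + 28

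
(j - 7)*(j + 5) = j^2 - 2*j - 35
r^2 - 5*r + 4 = (r - 4)*(r - 1)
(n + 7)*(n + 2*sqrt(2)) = n^2 + 2*sqrt(2)*n + 7*n + 14*sqrt(2)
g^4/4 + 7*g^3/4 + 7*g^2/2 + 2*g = g*(g/4 + 1)*(g + 1)*(g + 2)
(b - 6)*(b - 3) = b^2 - 9*b + 18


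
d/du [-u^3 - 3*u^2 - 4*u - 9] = -3*u^2 - 6*u - 4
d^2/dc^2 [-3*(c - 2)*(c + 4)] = -6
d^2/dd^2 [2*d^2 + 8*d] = 4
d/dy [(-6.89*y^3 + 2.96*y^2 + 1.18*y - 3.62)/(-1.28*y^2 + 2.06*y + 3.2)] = (8.8192*y^4 - 28.3868*y^3 - 58.536*y^2 + 9.6768*y + 11.2332)/(1.6384*y^4 - 5.2736*y^3 - 3.9484*y^2 + 13.184*y + 10.24)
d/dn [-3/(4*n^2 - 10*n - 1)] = 6*(4*n - 5)/(-4*n^2 + 10*n + 1)^2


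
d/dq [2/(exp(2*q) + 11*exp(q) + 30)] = (-4*exp(q) - 22)*exp(q)/(exp(2*q) + 11*exp(q) + 30)^2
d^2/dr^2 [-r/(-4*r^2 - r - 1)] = 2*(r*(8*r + 1)^2 - (12*r + 1)*(4*r^2 + r + 1))/(4*r^2 + r + 1)^3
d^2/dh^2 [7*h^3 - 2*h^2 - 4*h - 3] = 42*h - 4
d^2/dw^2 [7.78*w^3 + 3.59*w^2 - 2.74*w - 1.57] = 46.68*w + 7.18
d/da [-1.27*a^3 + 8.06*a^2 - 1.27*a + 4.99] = -3.81*a^2 + 16.12*a - 1.27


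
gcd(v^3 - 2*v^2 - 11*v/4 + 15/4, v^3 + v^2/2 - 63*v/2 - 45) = v + 3/2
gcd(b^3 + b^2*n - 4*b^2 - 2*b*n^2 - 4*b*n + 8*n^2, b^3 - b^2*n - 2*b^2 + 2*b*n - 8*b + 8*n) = b^2 - b*n - 4*b + 4*n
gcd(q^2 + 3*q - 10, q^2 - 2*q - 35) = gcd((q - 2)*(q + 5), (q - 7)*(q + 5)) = q + 5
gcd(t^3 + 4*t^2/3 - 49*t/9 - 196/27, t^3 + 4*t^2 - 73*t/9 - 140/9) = t^2 - t - 28/9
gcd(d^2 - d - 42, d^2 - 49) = d - 7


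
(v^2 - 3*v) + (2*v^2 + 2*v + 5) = 3*v^2 - v + 5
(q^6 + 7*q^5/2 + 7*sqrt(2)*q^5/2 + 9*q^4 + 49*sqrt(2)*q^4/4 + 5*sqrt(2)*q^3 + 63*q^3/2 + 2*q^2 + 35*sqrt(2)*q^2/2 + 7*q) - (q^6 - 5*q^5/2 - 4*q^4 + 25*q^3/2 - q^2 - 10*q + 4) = 7*sqrt(2)*q^5/2 + 6*q^5 + 13*q^4 + 49*sqrt(2)*q^4/4 + 5*sqrt(2)*q^3 + 19*q^3 + 3*q^2 + 35*sqrt(2)*q^2/2 + 17*q - 4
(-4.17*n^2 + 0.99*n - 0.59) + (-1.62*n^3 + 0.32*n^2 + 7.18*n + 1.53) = -1.62*n^3 - 3.85*n^2 + 8.17*n + 0.94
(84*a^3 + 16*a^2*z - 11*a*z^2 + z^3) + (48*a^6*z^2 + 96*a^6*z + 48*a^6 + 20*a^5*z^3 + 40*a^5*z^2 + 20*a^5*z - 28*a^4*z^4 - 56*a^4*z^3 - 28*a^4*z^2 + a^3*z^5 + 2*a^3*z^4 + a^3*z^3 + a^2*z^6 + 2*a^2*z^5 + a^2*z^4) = 48*a^6*z^2 + 96*a^6*z + 48*a^6 + 20*a^5*z^3 + 40*a^5*z^2 + 20*a^5*z - 28*a^4*z^4 - 56*a^4*z^3 - 28*a^4*z^2 + a^3*z^5 + 2*a^3*z^4 + a^3*z^3 + 84*a^3 + a^2*z^6 + 2*a^2*z^5 + a^2*z^4 + 16*a^2*z - 11*a*z^2 + z^3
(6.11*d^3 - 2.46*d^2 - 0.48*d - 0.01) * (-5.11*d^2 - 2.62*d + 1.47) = -31.2221*d^5 - 3.4376*d^4 + 17.8797*d^3 - 2.3075*d^2 - 0.6794*d - 0.0147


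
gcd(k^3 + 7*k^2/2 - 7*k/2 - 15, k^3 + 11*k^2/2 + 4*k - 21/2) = k + 3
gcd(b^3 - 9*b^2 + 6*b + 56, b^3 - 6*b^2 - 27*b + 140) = b^2 - 11*b + 28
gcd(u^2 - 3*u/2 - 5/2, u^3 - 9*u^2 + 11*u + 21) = u + 1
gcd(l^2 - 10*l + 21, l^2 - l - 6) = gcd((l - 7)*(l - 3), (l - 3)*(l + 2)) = l - 3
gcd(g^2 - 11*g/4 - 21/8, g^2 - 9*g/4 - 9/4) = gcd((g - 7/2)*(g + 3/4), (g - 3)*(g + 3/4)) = g + 3/4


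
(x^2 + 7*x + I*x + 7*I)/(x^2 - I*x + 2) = (x + 7)/(x - 2*I)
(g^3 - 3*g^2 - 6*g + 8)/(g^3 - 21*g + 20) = (g + 2)/(g + 5)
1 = 1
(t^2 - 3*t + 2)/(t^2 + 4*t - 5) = (t - 2)/(t + 5)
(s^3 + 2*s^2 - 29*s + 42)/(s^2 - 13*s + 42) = (s^3 + 2*s^2 - 29*s + 42)/(s^2 - 13*s + 42)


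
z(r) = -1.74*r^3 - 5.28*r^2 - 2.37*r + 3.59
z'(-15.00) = -1018.47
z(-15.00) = 4723.64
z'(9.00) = -520.23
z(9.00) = -1713.88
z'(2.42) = -58.50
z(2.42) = -57.73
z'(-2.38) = -6.81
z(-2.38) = 2.78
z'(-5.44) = -99.40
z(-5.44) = 140.35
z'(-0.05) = -1.86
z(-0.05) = 3.70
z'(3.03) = -82.29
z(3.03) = -100.47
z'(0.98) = -17.73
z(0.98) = -5.44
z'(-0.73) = 2.56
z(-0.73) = 3.18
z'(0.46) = -8.33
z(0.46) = 1.21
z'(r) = -5.22*r^2 - 10.56*r - 2.37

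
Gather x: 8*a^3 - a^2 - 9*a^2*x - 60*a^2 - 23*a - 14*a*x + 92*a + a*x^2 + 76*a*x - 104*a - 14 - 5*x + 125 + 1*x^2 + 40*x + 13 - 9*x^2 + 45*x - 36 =8*a^3 - 61*a^2 - 35*a + x^2*(a - 8) + x*(-9*a^2 + 62*a + 80) + 88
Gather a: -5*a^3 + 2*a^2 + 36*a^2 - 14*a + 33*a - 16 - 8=-5*a^3 + 38*a^2 + 19*a - 24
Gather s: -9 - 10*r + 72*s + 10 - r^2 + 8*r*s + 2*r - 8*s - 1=-r^2 - 8*r + s*(8*r + 64)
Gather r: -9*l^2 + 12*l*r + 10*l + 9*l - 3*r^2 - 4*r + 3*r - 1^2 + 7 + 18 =-9*l^2 + 19*l - 3*r^2 + r*(12*l - 1) + 24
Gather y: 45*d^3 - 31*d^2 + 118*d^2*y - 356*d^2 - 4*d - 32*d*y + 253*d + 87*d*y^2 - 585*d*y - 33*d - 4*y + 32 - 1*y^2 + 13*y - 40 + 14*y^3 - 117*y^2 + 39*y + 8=45*d^3 - 387*d^2 + 216*d + 14*y^3 + y^2*(87*d - 118) + y*(118*d^2 - 617*d + 48)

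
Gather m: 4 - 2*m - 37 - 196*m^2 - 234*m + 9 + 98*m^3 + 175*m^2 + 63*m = 98*m^3 - 21*m^2 - 173*m - 24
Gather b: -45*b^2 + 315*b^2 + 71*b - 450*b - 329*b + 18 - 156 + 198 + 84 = 270*b^2 - 708*b + 144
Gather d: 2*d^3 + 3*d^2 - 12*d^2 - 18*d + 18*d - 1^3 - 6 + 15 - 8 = 2*d^3 - 9*d^2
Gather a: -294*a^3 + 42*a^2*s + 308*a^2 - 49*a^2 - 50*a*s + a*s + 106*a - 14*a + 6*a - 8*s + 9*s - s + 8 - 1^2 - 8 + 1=-294*a^3 + a^2*(42*s + 259) + a*(98 - 49*s)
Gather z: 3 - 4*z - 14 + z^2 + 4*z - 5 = z^2 - 16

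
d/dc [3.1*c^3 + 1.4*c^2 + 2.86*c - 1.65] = 9.3*c^2 + 2.8*c + 2.86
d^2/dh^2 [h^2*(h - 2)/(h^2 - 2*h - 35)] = 70*(h^3 + 105*h - 70)/(h^6 - 6*h^5 - 93*h^4 + 412*h^3 + 3255*h^2 - 7350*h - 42875)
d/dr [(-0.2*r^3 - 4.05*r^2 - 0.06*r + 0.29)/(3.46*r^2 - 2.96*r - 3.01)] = (-0.692*r^4 + 1.184*r^3 + 14.0016*r^2 + 22.3742*r + 1.039)/(11.9716*r^4 - 20.4832*r^3 - 12.0676*r^2 + 17.8192*r + 9.0601)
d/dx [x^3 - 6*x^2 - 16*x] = 3*x^2 - 12*x - 16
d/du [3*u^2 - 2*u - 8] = 6*u - 2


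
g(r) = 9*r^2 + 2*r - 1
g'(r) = 18*r + 2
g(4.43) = 184.48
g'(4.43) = 81.74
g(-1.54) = 17.26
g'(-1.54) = -25.72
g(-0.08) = -1.10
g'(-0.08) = 0.56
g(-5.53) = 263.17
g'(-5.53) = -97.54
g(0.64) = 3.97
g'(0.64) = 13.52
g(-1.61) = 19.11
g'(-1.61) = -26.98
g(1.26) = 15.81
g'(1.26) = 24.68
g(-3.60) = 108.44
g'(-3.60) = -62.80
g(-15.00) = 1994.00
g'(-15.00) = -268.00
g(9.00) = 746.00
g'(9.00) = 164.00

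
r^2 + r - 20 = (r - 4)*(r + 5)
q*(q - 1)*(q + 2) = q^3 + q^2 - 2*q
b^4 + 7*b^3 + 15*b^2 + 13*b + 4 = (b + 1)^3*(b + 4)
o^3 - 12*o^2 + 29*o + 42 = (o - 7)*(o - 6)*(o + 1)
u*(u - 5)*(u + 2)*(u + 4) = u^4 + u^3 - 22*u^2 - 40*u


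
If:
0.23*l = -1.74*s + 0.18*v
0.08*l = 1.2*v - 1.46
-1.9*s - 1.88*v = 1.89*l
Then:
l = -1.42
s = 0.30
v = 1.12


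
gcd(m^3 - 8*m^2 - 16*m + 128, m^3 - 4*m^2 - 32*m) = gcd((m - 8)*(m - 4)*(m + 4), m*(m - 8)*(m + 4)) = m^2 - 4*m - 32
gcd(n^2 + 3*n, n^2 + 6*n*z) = n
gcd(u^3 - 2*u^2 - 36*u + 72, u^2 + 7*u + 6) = u + 6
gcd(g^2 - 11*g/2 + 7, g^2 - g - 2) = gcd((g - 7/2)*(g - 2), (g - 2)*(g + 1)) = g - 2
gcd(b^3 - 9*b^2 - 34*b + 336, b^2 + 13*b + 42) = b + 6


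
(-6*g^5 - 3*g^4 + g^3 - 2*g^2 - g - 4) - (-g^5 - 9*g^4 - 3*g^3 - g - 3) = -5*g^5 + 6*g^4 + 4*g^3 - 2*g^2 - 1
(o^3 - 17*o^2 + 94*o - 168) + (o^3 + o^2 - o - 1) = 2*o^3 - 16*o^2 + 93*o - 169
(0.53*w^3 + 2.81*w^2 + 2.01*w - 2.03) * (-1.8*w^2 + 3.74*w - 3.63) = -0.954*w^5 - 3.0758*w^4 + 4.9675*w^3 + 0.971099999999999*w^2 - 14.8885*w + 7.3689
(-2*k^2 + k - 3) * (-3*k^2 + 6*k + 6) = 6*k^4 - 15*k^3 + 3*k^2 - 12*k - 18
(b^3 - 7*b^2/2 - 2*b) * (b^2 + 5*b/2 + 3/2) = b^5 - b^4 - 37*b^3/4 - 41*b^2/4 - 3*b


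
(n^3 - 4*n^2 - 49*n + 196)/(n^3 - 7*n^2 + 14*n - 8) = (n^2 - 49)/(n^2 - 3*n + 2)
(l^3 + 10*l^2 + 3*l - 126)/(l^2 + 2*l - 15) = (l^2 + 13*l + 42)/(l + 5)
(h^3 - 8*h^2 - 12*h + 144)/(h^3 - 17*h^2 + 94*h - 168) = (h^2 - 2*h - 24)/(h^2 - 11*h + 28)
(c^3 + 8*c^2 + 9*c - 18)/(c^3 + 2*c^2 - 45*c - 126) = (c - 1)/(c - 7)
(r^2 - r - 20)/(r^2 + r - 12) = (r - 5)/(r - 3)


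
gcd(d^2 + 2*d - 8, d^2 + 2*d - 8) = d^2 + 2*d - 8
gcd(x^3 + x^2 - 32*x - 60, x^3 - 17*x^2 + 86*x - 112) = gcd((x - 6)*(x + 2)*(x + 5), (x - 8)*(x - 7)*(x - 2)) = 1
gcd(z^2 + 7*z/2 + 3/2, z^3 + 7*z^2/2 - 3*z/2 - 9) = z + 3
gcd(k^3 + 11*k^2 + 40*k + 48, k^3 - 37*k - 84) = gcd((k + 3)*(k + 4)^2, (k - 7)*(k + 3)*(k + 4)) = k^2 + 7*k + 12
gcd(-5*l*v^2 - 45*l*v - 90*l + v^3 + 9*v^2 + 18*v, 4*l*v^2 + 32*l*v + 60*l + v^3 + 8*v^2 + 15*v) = v + 3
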